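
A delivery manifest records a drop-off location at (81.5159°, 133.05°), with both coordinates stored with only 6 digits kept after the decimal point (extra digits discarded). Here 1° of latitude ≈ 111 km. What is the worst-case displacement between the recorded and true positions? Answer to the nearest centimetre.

Truncating at 6 decimal places can drop up to a full unit in the last place, so each coordinate may be off by as much as 1e-06°.
Latitude error → 1e-06 × 111000 = 0.111 m along the meridian.
Longitude error → 1e-06 × 111000 × cos 81.5159° = 1e-06 × 111000 × 0.1475 ≈ 0.0163764 m.
Worst case both components are at the extreme and orthogonal: √(0.111² + 0.0163764²) ≈ 0.112202 m.
That is 0.112202 m = 11.22 cm.

11 centimetres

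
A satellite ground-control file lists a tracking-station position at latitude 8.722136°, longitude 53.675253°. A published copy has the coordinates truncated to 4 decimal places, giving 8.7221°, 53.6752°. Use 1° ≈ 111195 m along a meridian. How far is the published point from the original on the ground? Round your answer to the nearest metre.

Δlat = 8.722136 − 8.7221 = +0.000036°; Δlon = 53.675253 − 53.6752 = +0.000053°.
N–S: 0.000036° × 111195 m/° = 4.00302 m.
E–W at 8.7221°: 0.000053° × 111195 × cos 8.7221° = 0.000053 × 111195 × 0.9884 ≈ 5.82518 m.
Hypotenuse of the two orthogonal shifts: √(4.00302² + 5.82518²) = 7.06802 m.

7 metres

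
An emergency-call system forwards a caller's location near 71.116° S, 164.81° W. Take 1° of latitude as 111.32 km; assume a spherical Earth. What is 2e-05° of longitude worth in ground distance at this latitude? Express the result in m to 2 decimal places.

0.72 m

At 71.116° a degree of longitude is 111320 × cos 71.116° ≈ 36029.1 m, so 2e-05° corresponds to 0.720582 m.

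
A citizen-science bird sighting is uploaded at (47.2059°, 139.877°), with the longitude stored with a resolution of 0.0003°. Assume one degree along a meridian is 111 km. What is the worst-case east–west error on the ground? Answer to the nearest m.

11 m

With a 0.0003° grid the true value lies within half a step, ±0.0003°/2 = ±0.00015°, of the stored one.
At latitude 47.2059° a degree of longitude spans 111000 m × cos 47.2059° = 111000 × 0.6794 ≈ 75409.6 m.
So at most 0.00015° × 75409.6 ≈ 11.3114 m east–west.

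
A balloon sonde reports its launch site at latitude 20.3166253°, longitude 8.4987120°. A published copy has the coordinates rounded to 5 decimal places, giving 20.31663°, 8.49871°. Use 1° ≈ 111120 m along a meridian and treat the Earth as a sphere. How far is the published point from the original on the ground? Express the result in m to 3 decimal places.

0.562 m

Δlat = 20.3166253 − 20.31663 = -0.0000047°; Δlon = 8.4987120 − 8.49871 = +0.0000020°.
North–south shift: -0.0000047 × 111120 = -0.522264 m.
East–west at this latitude: 0.0000020° × 111120 × cos 20.3166° ≈ 0.0000020 × 104207 = 0.208414 m.
Combined displacement = (0.522264² + 0.208414²)^½ ≈ 0.562313 m.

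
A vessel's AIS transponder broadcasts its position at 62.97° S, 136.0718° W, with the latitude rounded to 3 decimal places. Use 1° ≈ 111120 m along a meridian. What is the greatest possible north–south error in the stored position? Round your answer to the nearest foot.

Rounding to 3 decimal places leaves the latitude within ±0.0005° of the true value.
So the N–S error is at most 0.0005 × 111120 = 55.56 m.
Converting: 55.56 m × 3.2808 ft/m ≈ 182.28 ft.

182 feet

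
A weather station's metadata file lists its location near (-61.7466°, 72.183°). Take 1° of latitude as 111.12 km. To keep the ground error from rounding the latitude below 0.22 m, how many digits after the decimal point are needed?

6

One degree of latitude covers 111120 m.
Rounding to N decimal places gives at most 0.5 × 10⁻ᴺ degrees of error, i.e. 0.5 × 10⁻ᴺ × 111120 m.
Setting 55560 × 10⁻ᴺ ≤ 0.22 gives 10ᴺ ≥ 2.525e+05, i.e. N ≥ 5.40.
At 5 places the error can reach 0.556 m, but 6 places keeps it to 0.0556 m.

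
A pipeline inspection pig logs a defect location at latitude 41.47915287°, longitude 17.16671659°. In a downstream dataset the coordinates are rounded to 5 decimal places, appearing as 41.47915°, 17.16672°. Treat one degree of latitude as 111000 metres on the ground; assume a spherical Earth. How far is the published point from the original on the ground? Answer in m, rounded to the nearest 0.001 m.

The latitude changed by +0.00000287° and the longitude by -0.00000341°.
North–south shift: 0.00000287 × 111000 = 0.31857 m.
E–W at 41.4791°: -0.00000341° × 111000 × cos 41.4791° = -0.00000341 × 111000 × 0.7492 ≈ -0.283578 m.
Distance: √(0.31857² + 0.283578²) ≈ 0.426502 m.

0.427 m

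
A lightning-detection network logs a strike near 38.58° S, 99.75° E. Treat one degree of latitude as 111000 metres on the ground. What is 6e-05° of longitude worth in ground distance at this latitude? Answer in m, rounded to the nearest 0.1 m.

5.2 m

One degree of longitude here spans 111000 × cos 38.58° = 111000 × 0.7817 ≈ 86772.9 m; 6e-05° of that is 5.20638 m.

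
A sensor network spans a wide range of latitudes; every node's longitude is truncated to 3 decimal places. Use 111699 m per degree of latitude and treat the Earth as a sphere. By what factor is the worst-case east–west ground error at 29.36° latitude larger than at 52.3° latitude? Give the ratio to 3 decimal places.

1.425

Truncating at 3 decimal places can drop up to a full unit in the last place, so the longitude may be off by as much as 0.001°.
Error at 29.36° = 0.001° × 111699 × cos 29.36° ≈ 111.7 × 0.8716 = 97.352 m.
Error at 52.3° = 0.001° × 111699 × cos 52.3° ≈ 111.7 × 0.6115 = 68.307 m.
Ratio: 97.352 / 68.307 = cos 29.36° / cos 52.3° ≈ 1.4252.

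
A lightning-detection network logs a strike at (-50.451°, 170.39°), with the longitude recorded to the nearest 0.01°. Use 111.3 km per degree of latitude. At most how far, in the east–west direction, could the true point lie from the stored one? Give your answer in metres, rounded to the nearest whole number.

Rounding to 2 decimal places leaves the longitude within ±0.005° of the true value.
One degree of longitude at 50.451° is 111300 × cos 50.451° ≈ 111300 × 0.6367 = 70868.9 m.
East–west error: 0.005° × 70868.9 m/° ≈ 354.345 m.

354 metres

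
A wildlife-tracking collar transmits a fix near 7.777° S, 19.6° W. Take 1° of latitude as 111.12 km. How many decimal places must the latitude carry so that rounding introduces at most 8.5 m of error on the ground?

One degree of latitude covers 111120 m.
With N decimal places the half-ulp bound is 0.5·10⁻ᴺ°, or 0.5·10⁻ᴺ × 111120 m on the ground.
Setting 55560 × 10⁻ᴺ ≤ 8.5 gives 10ᴺ ≥ 6536, i.e. N ≥ 3.82.
N = 3 would give 55.6 m (too coarse); N = 4 gives 5.56 m ≤ 8.5 m.

4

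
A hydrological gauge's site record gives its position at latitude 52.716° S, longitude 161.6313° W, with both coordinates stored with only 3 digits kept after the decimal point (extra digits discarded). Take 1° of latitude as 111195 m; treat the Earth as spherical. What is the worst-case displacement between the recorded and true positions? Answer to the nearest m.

130 m

Truncating at 3 decimal places can drop up to a full unit in the last place, so each coordinate may be off by as much as 0.001°.
Latitude error → 0.001 × 111195 = 111.195 m along the meridian.
East–west component at 52.716°: 0.001° × 111195 × cos 52.716° ≈ 0.001 × 67358.2 ≈ 67.3582 m.
Combining orthogonally: (111.195² + 67.3582²)^½ ≈ 130.006 m.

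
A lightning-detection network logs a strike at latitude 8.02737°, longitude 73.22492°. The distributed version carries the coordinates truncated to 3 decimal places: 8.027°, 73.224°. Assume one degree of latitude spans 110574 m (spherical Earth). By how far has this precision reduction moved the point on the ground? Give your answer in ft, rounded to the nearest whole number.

Δlat = 8.02737 − 8.027 = +0.00037°; Δlon = 73.22492 − 73.224 = +0.00092°.
North–south shift: 0.00037 × 110574 = 40.9124 m.
East–west at this latitude: 0.00092° × 110574 × cos 8.027° ≈ 0.00092 × 109491 = 100.731 m.
Hypotenuse of the two orthogonal shifts: √(40.9124² + 100.731²) = 108.723 m.
Converting: 108.723 m × 3.2808 ft/m ≈ 356.7 ft.

357 ft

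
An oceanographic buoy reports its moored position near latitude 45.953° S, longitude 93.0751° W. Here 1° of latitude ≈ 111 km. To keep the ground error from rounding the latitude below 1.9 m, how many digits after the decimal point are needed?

5

One degree of latitude covers 111000 m.
N decimal places → at most half a unit in the last place, 0.5 × 10⁻ᴺ° = 111000/2 × 10⁻ᴺ m.
Need 0.5 × 111000 × 10⁻ᴺ ≤ 1.9 → 10⁻ᴺ ≤ 3.423e-05, so N ≥ 4.47.
So 5 decimal places suffice (0.555 m); 4 would allow up to 5.55 m.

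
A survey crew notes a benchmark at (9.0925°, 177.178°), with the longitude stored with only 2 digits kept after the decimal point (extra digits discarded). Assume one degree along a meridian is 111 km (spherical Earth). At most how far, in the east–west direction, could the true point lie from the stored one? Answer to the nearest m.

Truncating at 2 decimal places can drop up to a full unit in the last place, so the longitude may be off by as much as 0.01°.
Parallels shrink by cos φ, so at 9.0925° a degree of longitude is 111000 × 0.9874 ≈ 109605 m.
East–west error: 0.01° × 109605 m/° ≈ 1096.05 m.

1096 m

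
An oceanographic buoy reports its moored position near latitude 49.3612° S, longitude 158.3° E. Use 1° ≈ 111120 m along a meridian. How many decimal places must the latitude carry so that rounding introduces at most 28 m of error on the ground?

One degree of latitude covers 111120 m.
With N decimal places the half-ulp bound is 0.5·10⁻ᴺ°, or 0.5·10⁻ᴺ × 111120 m on the ground.
Need 0.5 × 111120 × 10⁻ᴺ ≤ 28 → 10⁻ᴺ ≤ 5.040e-04, so N ≥ 3.30.
At 3 places the error can reach 55.6 m, but 4 places keeps it to 5.56 m.

4 decimal places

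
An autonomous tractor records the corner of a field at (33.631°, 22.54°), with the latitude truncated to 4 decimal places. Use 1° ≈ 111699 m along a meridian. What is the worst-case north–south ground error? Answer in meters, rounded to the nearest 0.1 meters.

Truncating at 4 decimal places can drop up to a full unit in the last place, so the latitude may be off by as much as 0.0001°.
North–south distance: 0.0001° × 111699 m/° = 11.1699 m.

11.2 meters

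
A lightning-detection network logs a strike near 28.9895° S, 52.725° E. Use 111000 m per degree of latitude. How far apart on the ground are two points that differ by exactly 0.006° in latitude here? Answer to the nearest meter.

666 meters

0.006° × 111000 m/° = 666 m.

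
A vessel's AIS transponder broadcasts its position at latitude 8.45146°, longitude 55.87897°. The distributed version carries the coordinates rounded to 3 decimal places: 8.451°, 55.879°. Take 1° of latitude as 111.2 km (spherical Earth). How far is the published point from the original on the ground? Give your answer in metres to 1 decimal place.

Δlat = 8.45146 − 8.451 = +0.00046°; Δlon = 55.87897 − 55.879 = -0.00003°.
North–south shift: 0.00046 × 111200 = 51.152 m.
East–west at this latitude: -0.00003° × 111200 × cos 8.451° ≈ -0.00003 × 109993 = -3.29978 m.
Combined displacement = (51.152² + 3.29978²)^½ ≈ 51.2583 m.

51.3 metres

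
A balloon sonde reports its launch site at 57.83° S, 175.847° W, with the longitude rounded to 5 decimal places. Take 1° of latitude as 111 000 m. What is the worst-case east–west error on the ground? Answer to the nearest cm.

Rounding to 5 decimal places leaves the longitude within ±5e-06° of the true value.
Parallels shrink by cos φ, so at 57.83° a degree of longitude is 111000 × 0.5324 ≈ 59100.1 m.
So at most 5e-06° × 59100.1 ≈ 0.2955 m east–west.
That is 0.2955 m = 29.55 cm.

30 cm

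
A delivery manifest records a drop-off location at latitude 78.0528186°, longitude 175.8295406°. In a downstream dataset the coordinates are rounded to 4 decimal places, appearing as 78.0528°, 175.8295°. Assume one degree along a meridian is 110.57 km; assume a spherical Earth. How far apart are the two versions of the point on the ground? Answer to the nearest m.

The latitude changed by +0.0000186° and the longitude by +0.0000406°.
N–S: 0.0000186° × 110570 m/° = 2.0566 m.
E–W at 78.0528°: 0.0000406° × 110570 × cos 78.0528° = 0.0000406 × 110570 × 0.2070 ≈ 0.929298 m.
Distance: √(2.0566² + 0.929298²) ≈ 2.25681 m.

2 m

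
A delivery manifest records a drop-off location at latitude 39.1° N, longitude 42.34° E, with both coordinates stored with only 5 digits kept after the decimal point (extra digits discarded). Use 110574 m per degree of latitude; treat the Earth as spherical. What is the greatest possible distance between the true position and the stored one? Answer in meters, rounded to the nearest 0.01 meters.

Truncating at 5 decimal places can drop up to a full unit in the last place, so each coordinate may be off by as much as 1e-05°.
Latitude error → 1e-05 × 110574 = 1.10574 m along the meridian.
East–west component at 39.1°: 1e-05° × 110574 × cos 39.1° ≈ 1e-05 × 85810.6 ≈ 0.858106 m.
The two errors are perpendicular, so the maximum displacement is √(1.10574² + 0.858106²) ≈ 1.39964 m.

1.40 meters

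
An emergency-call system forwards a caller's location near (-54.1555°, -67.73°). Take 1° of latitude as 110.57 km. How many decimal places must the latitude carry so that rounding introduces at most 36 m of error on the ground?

4 decimal places

One degree of latitude covers 110570 m.
With N decimal places the half-ulp bound is 0.5·10⁻ᴺ°, or 0.5·10⁻ᴺ × 110570 m on the ground.
Need 0.5 × 110570 × 10⁻ᴺ ≤ 36 → 10⁻ᴺ ≤ 6.512e-04, so N ≥ 3.19.
So 4 decimal places suffice (5.53 m); 3 would allow up to 55.3 m.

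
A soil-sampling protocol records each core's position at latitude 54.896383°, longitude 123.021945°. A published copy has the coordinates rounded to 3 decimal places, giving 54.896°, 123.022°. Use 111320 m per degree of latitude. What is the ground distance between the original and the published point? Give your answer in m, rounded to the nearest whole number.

Δlat = 54.896383 − 54.896 = +0.000383°; Δlon = 123.021945 − 123.022 = -0.000055°.
N–S: 0.000383° × 111320 m/° = 42.6356 m.
East–west at this latitude: -0.000055° × 111320 × cos 54.896° ≈ -0.000055 × 64015.9 = -3.52088 m.
Hypotenuse of the two orthogonal shifts: √(42.6356² + 3.52088²) = 42.7807 m.

43 m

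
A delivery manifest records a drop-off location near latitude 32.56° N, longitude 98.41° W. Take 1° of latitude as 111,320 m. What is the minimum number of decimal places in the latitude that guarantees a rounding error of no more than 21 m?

One degree of latitude covers 111320 m.
Rounding to N decimal places gives at most 0.5 × 10⁻ᴺ degrees of error, i.e. 0.5 × 10⁻ᴺ × 111320 m.
Setting 55660 × 10⁻ᴺ ≤ 21 gives 10ᴺ ≥ 2650, i.e. N ≥ 3.42.
N = 3 would give 55.7 m (too coarse); N = 4 gives 5.57 m ≤ 21 m.

4 decimal places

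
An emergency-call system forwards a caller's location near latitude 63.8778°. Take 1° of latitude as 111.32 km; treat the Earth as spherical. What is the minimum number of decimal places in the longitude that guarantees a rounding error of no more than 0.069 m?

At 63.8778° one degree of longitude covers 111320 × cos 63.8778° ≈ 111320 × 0.4403 ≈ 49012.8 m.
With N decimal places the half-ulp bound is 0.5·10⁻ᴺ°, or 0.5·10⁻ᴺ × 49012.8 m on the ground.
Need 0.5 × 49012.8 × 10⁻ᴺ ≤ 0.069 → 10⁻ᴺ ≤ 2.816e-06, so N ≥ 5.55.
N = 5 would give 0.245 m (too coarse); N = 6 gives 0.0245 m ≤ 0.069 m.

6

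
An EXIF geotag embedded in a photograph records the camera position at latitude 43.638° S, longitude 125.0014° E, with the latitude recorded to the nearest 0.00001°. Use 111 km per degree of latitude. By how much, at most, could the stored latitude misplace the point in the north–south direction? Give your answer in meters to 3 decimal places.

0.555 meters

Rounding to 5 decimal places leaves the latitude within ±5e-06° of the true value.
Along the meridian that is 5e-06° × 111000 m/° = 0.555 m.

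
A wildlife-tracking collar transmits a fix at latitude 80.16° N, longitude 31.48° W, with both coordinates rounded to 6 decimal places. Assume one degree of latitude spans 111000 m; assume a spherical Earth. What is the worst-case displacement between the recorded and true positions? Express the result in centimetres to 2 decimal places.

Rounding to 6 decimal places leaves each coordinate within ±5e-07° of the true value.
Latitude error → 5e-07 × 111000 = 0.0555 m along the meridian.
E–W at 80.16°: 5e-07° × 111000 × cos 80.16° = 5e-07 × 111000 × 0.1709 ≈ 0.00948481 m.
The two errors are perpendicular, so the maximum displacement is √(0.0555² + 0.00948481²) ≈ 0.0563046 m.
That is 0.0563046 m = 5.6305 cm.

5.63 centimetres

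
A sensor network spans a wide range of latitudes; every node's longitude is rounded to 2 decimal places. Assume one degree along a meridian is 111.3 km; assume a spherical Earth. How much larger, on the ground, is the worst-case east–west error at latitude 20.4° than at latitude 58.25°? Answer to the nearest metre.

Rounding to 2 decimal places leaves the longitude within ±0.005° of the true value.
Error at 20.4° = 0.005° × 111300 × cos 20.4° ≈ 556.5 × 0.9373 = 521.6 m.
At 58.25°: 0.005° × 111300 × cos 58.25° = 0.005 × 111300 × 0.5262 ≈ 292.84 m.
So the lower-latitude error exceeds the higher by 521.6 − 292.84 = 228.76 m.

229 metres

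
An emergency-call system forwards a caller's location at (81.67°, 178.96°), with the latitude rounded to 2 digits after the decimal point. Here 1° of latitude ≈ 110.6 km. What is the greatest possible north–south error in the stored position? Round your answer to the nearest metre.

Rounding to 2 decimal places leaves the latitude within ±0.005° of the true value.
So the N–S error is at most 0.005 × 110600 = 553 m.

553 metres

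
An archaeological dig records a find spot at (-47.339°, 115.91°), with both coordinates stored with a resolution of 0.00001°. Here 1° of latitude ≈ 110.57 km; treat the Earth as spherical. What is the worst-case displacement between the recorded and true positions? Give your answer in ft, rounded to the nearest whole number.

2 ft

With a 0.00001° grid the true value lies within half a step, ±0.00001°/2 = ±5e-06°, of the stored one.
Latitude error → 5e-06 × 110570 = 0.55285 m along the meridian.
East–west component at 47.339°: 5e-06° × 110570 × cos 47.339° ≈ 5e-06 × 74928.8 ≈ 0.374644 m.
The two errors are perpendicular, so the maximum displacement is √(0.55285² + 0.374644²) ≈ 0.667833 m.
Converting: 0.667833 m × 3.2808 ft/m ≈ 2.1911 ft.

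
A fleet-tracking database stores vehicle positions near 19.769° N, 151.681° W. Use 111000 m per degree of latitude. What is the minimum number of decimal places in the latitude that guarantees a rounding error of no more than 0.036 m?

One degree of latitude covers 111000 m.
N decimal places → at most half a unit in the last place, 0.5 × 10⁻ᴺ° = 111000/2 × 10⁻ᴺ m.
Need 0.5 × 111000 × 10⁻ᴺ ≤ 0.036 → 10⁻ᴺ ≤ 6.486e-07, so N ≥ 6.19.
So 7 decimal places suffice (0.00555 m); 6 would allow up to 0.0555 m.

7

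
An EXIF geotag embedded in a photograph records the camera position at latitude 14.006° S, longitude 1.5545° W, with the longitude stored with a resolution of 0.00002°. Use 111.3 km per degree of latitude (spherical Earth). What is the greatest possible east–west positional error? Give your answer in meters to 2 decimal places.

1.08 meters

With a 0.00002° grid the true value lies within half a step, ±0.00002°/2 = ±1e-05°, of the stored one.
Parallels shrink by cos φ, so at 14.006° a degree of longitude is 111300 × 0.9703 ≈ 107991 m.
So at most 1e-05° × 107991 ≈ 1.07991 m east–west.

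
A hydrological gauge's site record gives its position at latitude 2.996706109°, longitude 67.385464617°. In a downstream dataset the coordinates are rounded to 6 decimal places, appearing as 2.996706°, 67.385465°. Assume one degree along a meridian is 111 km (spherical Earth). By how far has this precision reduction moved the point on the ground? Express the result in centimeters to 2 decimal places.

Δlat = 2.996706109 − 2.996706 = +0.000000109°; Δlon = 67.385464617 − 67.385465 = -0.000000383°.
N–S: 0.000000109° × 111000 m/° = 0.012099 m.
East–west at this latitude: -0.000000383° × 111000 × cos 2.99671° ≈ -0.000000383 × 110848 = -0.0424549 m.
Distance: √(0.012099² + 0.0424549²) ≈ 0.0441452 m.
That is 0.0441452 m = 4.4145 cm.

4.41 centimeters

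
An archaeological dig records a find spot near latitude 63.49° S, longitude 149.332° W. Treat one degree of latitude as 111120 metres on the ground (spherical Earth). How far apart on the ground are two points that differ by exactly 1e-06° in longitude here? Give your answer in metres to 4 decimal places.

0.0496 metres

1e-06° of longitude at 63.49° is 1e-06 × 111120 × cos 63.49° ≈ 1e-06 × 49598.9 = 0.0495989 m.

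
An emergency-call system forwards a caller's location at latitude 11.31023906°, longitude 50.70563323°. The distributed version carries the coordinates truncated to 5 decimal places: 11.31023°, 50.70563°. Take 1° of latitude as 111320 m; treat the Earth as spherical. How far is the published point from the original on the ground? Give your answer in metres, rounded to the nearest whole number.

Δlat = 11.31023906 − 11.31023 = +0.00000906°; Δlon = 50.70563323 − 50.70563 = +0.00000323°.
N–S: 0.00000906° × 111320 m/° = 1.00856 m.
E–W at 11.3102°: 0.00000323° × 111320 × cos 11.3102° = 0.00000323 × 111320 × 0.9806 ≈ 0.352581 m.
Distance: √(1.00856² + 0.352581²) ≈ 1.06841 m.

1 metres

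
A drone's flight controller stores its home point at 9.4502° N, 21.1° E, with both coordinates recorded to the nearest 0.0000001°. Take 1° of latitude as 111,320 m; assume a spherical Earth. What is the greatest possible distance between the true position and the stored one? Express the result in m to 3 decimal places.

0.008 m

Rounding to 7 decimal places leaves each coordinate within ±5e-08° of the true value.
N–S: 5e-08° × 111320 m/° = 0.005566 m.
East–west component at 9.4502°: 5e-08° × 111320 × cos 9.4502° ≈ 5e-08 × 109809 ≈ 0.00549046 m.
The two errors are perpendicular, so the maximum displacement is √(0.005566² + 0.00549046²) ≈ 0.00781828 m.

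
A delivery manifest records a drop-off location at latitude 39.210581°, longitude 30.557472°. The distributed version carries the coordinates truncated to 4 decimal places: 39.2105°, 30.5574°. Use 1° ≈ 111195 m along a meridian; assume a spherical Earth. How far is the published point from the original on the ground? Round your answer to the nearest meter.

Δlat = 39.210581 − 39.2105 = +0.000081°; Δlon = 30.557472 − 30.5574 = +0.000072°.
North–south shift: 0.000081 × 111195 = 9.00679 m.
East–west at this latitude: 0.000072° × 111195 × cos 39.2105° ≈ 0.000072 × 86157.1 = 6.20331 m.
Distance: √(9.00679² + 6.20331²) ≈ 10.9363 m.

11 meters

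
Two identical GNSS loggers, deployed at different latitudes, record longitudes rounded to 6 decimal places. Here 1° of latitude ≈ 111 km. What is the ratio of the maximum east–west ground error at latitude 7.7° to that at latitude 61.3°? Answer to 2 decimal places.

2.06

Rounding to 6 decimal places leaves the longitude within ±5e-07° of the true value.
Error at 7.7° = 5e-07° × 111000 × cos 7.7° ≈ 0.0555 × 0.9910 = 0.055 m.
Error at 61.3° = 5e-07° × 111000 × cos 61.3° ≈ 0.0555 × 0.4802 = 0.026652 m.
Ratio: 0.055 / 0.026652 = cos 7.7° / cos 61.3° ≈ 2.0636.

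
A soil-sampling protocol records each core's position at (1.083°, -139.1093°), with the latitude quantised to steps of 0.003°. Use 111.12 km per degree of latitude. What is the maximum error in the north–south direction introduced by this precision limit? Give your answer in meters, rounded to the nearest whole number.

With a 0.003° grid the true value lies within half a step, ±0.003°/2 = ±0.0015°, of the stored one.
So the N–S error is at most 0.0015 × 111120 = 166.68 m.

167 meters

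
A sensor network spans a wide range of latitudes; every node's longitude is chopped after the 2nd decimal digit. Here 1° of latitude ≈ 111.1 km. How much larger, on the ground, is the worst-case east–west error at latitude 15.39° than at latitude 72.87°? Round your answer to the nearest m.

744 m

Truncating at 2 decimal places can drop up to a full unit in the last place, so the longitude may be off by as much as 0.01°.
At 15.39°: 0.01° × 111100 × cos 15.39° = 0.01 × 111100 × 0.9641 ≈ 1071.2 m.
At 72.87°: 0.01° × 111100 × cos 72.87° = 0.01 × 111100 × 0.2945 ≈ 327.23 m.
So the lower-latitude error exceeds the higher by 1071.2 − 327.23 = 743.93 m.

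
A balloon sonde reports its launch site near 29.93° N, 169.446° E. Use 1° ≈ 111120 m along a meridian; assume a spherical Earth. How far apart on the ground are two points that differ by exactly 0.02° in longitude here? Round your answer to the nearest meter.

1926 meters

One degree of longitude here spans 111120 × cos 29.93° = 111120 × 0.8666 ≈ 96300.6 m; 0.02° of that is 1926.01 m.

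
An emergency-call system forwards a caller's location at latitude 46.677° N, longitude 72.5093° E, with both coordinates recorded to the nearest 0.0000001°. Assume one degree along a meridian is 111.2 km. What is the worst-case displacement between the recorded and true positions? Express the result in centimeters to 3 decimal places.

Rounding to 7 decimal places leaves each coordinate within ±5e-08° of the true value.
North–south component: 5e-08° × 111200 = 0.00556 m.
East–west component at 46.677°: 5e-08° × 111200 × cos 46.677° ≈ 5e-08 × 76295.5 ≈ 0.00381477 m.
The two errors are perpendicular, so the maximum displacement is √(0.00556² + 0.00381477²) ≈ 0.00674286 m.
That is 0.00674286 m = 0.67429 cm.

0.674 centimeters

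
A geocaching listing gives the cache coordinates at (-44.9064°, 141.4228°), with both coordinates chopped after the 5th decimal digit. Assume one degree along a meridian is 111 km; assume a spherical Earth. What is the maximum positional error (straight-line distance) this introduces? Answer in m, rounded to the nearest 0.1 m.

1.4 m

Truncating at 5 decimal places can drop up to a full unit in the last place, so each coordinate may be off by as much as 1e-05°.
Latitude error → 1e-05 × 111000 = 1.11 m along the meridian.
East–west component at 44.9064°: 1e-05° × 111000 × cos 44.9064° ≈ 1e-05 × 78617 ≈ 0.78617 m.
Worst case both components are at the extreme and orthogonal: √(1.11² + 0.78617²) ≈ 1.36021 m.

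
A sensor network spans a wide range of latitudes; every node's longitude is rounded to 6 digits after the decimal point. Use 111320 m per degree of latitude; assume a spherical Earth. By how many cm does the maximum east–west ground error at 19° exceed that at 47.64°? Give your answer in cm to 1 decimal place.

Rounding to 6 decimal places leaves the longitude within ±5e-07° of the true value.
Error at 19° = 5e-07° × 111320 × cos 19° ≈ 0.05566 × 0.9455 = 0.052628 m.
Error at 47.64° = 5e-07° × 111320 × cos 47.64° ≈ 0.05566 × 0.6738 = 0.037503 m.
Difference: 0.052628 − 0.037503 = 0.015125 m.
That is 0.0151246 m = 1.5125 cm.

1.5 cm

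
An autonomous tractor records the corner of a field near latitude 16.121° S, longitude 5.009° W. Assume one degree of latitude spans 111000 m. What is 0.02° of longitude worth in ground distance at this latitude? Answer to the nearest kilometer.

0.02° of longitude at 16.121° is 0.02 × 111000 × cos 16.121° ≈ 0.02 × 106635 = 2132.7 m.
That is 2132.7 m = 2.1327 km.

2 kilometers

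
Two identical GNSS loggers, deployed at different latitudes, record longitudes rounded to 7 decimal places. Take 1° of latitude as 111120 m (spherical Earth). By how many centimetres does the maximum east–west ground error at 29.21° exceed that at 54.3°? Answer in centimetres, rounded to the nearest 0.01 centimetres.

0.16 centimetres

Rounding to 7 decimal places leaves the longitude within ±5e-08° of the true value.
Error at 29.21° = 5e-08° × 111120 × cos 29.21° ≈ 0.005556 × 0.8728 = 0.0048495 m.
At 54.3°: 5e-08° × 111120 × cos 54.3° = 5e-08 × 111120 × 0.5835 ≈ 0.0032422 m.
So the lower-latitude error exceeds the higher by 0.0048495 − 0.0032422 = 0.0016073 m.
That is 0.00160733 m = 0.16073 cm.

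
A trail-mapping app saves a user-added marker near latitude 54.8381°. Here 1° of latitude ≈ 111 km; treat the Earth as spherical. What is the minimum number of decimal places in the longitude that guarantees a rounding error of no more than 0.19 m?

6 decimal places

At 54.8381° one degree of longitude covers 111000 × cos 54.8381° ≈ 111000 × 0.5759 ≈ 63923.7 m.
Rounding to N decimal places gives at most 0.5 × 10⁻ᴺ degrees of error, i.e. 0.5 × 10⁻ᴺ × 63923.7 m.
Need 0.5 × 63923.7 × 10⁻ᴺ ≤ 0.19 → 10⁻ᴺ ≤ 5.945e-06, so N ≥ 5.23.
At 5 places the error can reach 0.32 m, but 6 places keeps it to 0.032 m.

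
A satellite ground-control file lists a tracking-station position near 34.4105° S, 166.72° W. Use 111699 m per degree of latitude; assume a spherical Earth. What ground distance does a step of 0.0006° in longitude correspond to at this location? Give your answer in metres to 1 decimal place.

55.3 metres

At 34.4105° a degree of longitude is 111699 × cos 34.4105° ≈ 92152.8 m, so 0.0006° corresponds to 55.2917 m.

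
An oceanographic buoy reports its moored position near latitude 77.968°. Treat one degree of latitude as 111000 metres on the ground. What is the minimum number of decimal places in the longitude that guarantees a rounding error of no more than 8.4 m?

4 decimal places

At 77.968° one degree of longitude covers 111000 × cos 77.968° ≈ 111000 × 0.2085 ≈ 23138.8 m.
N decimal places → at most half a unit in the last place, 0.5 × 10⁻ᴺ° = 23138.8/2 × 10⁻ᴺ m.
Need 0.5 × 23138.8 × 10⁻ᴺ ≤ 8.4 → 10⁻ᴺ ≤ 7.261e-04, so N ≥ 3.14.
So 4 decimal places suffice (1.16 m); 3 would allow up to 11.6 m.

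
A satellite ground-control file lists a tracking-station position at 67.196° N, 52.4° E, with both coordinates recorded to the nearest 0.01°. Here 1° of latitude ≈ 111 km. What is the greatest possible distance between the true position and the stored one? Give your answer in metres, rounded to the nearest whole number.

595 metres

Rounding to 2 decimal places leaves each coordinate within ±0.005° of the true value.
Latitude error → 0.005 × 111000 = 555 m along the meridian.
East–west component at 67.196°: 0.005° × 111000 × cos 67.196° ≈ 0.005 × 43021.4 ≈ 215.107 m.
Combining orthogonally: (555² + 215.107²)^½ ≈ 595.228 m.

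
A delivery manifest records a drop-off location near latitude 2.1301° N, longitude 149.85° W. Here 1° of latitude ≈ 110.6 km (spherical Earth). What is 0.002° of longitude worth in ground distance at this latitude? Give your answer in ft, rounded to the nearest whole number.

725 ft

One degree of longitude here spans 110600 × cos 2.1301° = 110600 × 0.9993 ≈ 110524 m; 0.002° of that is 221.047 m.
Converting: 221.047 m × 3.2808 ft/m ≈ 725.22 ft.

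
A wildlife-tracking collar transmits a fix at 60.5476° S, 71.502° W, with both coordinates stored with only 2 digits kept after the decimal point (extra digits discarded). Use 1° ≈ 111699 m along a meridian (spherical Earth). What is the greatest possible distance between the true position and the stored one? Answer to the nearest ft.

Truncating at 2 decimal places can drop up to a full unit in the last place, so each coordinate may be off by as much as 0.01°.
N–S: 0.01° × 111699 m/° = 1116.99 m.
E–W at 60.5476°: 0.01° × 111699 × cos 60.5476° = 0.01 × 111699 × 0.4917 ≈ 549.224 m.
The two errors are perpendicular, so the maximum displacement is √(1116.99² + 549.224²) ≈ 1244.71 m.
Converting: 1244.71 m × 3.2808 ft/m ≈ 4083.7 ft.

4084 ft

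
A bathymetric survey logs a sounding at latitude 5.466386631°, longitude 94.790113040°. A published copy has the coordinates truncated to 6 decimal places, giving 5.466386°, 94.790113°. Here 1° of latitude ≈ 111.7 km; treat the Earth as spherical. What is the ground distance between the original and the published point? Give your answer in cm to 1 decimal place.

7.1 cm

Δlat = 5.466386631 − 5.466386 = +0.000000631°; Δlon = 94.790113040 − 94.790113 = +0.000000040°.
N–S: 0.000000631° × 111700 m/° = 0.0704827 m.
E–W at 5.46639°: 0.000000040° × 111700 × cos 5.46639° = 0.000000040 × 111700 × 0.9955 ≈ 0.00444768 m.
Combined displacement = (0.0704827² + 0.00444768²)^½ ≈ 0.0706229 m.
That is 0.0706229 m = 7.0623 cm.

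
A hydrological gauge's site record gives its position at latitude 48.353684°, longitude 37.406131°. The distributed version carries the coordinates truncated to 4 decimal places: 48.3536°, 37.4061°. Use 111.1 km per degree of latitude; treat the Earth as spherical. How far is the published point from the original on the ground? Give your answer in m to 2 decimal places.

9.61 m

Δlat = 48.353684 − 48.3536 = +0.000084°; Δlon = 37.406131 − 37.4061 = +0.000031°.
North–south shift: 0.000084 × 111100 = 9.3324 m.
E–W at 48.3536°: 0.000031° × 111100 × cos 48.3536° = 0.000031 × 111100 × 0.6645 ≈ 2.28871 m.
Hypotenuse of the two orthogonal shifts: √(9.3324² + 2.28871²) = 9.60895 m.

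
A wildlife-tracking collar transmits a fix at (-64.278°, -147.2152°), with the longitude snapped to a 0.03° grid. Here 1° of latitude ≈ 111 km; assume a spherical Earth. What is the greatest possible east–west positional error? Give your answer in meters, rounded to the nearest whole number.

With a 0.03° grid the true value lies within half a step, ±0.03°/2 = ±0.015°, of the stored one.
Parallels shrink by cos φ, so at 64.278° a degree of longitude is 111000 × 0.4340 ≈ 48174.6 m.
Maximum E–W displacement: 0.015 × 48174.6 = 722.618 m.

723 meters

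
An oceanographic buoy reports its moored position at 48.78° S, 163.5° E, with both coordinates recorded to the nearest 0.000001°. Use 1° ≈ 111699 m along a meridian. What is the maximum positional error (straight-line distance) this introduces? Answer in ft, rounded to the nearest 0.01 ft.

0.22 ft

Rounding to 6 decimal places leaves each coordinate within ±5e-07° of the true value.
N–S: 5e-07° × 111699 m/° = 0.0558495 m.
E–W at 48.78°: 5e-07° × 111699 × cos 48.78° = 5e-07 × 111699 × 0.6590 ≈ 0.0368021 m.
The two errors are perpendicular, so the maximum displacement is √(0.0558495² + 0.0368021²) ≈ 0.0668847 m.
In feet: 0.0668847 m ÷ 0.3048 ≈ 0.21944 ft.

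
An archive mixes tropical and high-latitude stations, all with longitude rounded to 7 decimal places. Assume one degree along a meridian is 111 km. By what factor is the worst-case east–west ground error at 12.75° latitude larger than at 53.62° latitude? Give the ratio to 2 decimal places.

Rounding to 7 decimal places leaves the longitude within ±5e-08° of the true value.
At 12.75°: 5e-08° × 111000 × cos 12.75° = 5e-08 × 111000 × 0.9753 ≈ 0.0054131 m.
At 53.62°: 5e-08° × 111000 × cos 53.62° = 5e-08 × 111000 × 0.5931 ≈ 0.0032919 m.
Ratio: 0.0054131 / 0.0032919 = cos 12.75° / cos 53.62° ≈ 1.6444.

1.64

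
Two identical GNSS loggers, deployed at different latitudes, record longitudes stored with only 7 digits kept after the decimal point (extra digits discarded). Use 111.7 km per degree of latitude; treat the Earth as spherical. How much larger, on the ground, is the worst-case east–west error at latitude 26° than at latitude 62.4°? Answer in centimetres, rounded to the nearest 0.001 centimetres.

0.486 centimetres

Truncating at 7 decimal places can drop up to a full unit in the last place, so the longitude may be off by as much as 1e-07°.
Error at 26° = 1e-07° × 111700 × cos 26° ≈ 0.01117 × 0.8988 = 0.01004 m.
At 62.4°: 1e-07° × 111700 × cos 62.4° = 1e-07 × 111700 × 0.4633 ≈ 0.005175 m.
Difference: 0.01004 − 0.005175 = 0.0048645 m.
That is 0.00486451 m = 0.48645 cm.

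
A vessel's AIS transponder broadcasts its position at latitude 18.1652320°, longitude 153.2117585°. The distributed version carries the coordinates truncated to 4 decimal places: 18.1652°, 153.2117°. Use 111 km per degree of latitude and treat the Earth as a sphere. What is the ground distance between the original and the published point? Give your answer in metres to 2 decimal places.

7.12 metres

Δlat = 18.1652320 − 18.1652 = +0.0000320°; Δlon = 153.2117585 − 153.2117 = +0.0000585°.
North–south shift: 0.0000320 × 111000 = 3.552 m.
East–west at this latitude: 0.0000585° × 111000 × cos 18.1652° ≈ 0.0000585 × 105468 = 6.16987 m.
Hypotenuse of the two orthogonal shifts: √(3.552² + 6.16987²) = 7.11927 m.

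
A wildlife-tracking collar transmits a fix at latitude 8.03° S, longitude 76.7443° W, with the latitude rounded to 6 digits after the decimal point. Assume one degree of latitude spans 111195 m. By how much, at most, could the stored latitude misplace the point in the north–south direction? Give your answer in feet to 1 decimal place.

0.2 feet

Rounding to 6 decimal places leaves the latitude within ±5e-07° of the true value.
Along the meridian that is 5e-07° × 111195 m/° = 0.0555975 m.
In feet: 0.0555975 m ÷ 0.3048 ≈ 0.18241 ft.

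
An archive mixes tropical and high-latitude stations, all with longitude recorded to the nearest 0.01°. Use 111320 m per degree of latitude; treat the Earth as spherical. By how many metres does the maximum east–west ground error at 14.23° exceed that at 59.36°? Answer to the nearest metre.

Rounding to 2 decimal places leaves the longitude within ±0.005° of the true value.
At 14.23°: 0.005° × 111320 × cos 14.23° = 0.005 × 111320 × 0.9693 ≈ 539.52 m.
Error at 59.36° = 0.005° × 111320 × cos 59.36° ≈ 556.6 × 0.5096 = 283.67 m.
Difference: 539.52 − 283.67 = 255.85 m.

256 metres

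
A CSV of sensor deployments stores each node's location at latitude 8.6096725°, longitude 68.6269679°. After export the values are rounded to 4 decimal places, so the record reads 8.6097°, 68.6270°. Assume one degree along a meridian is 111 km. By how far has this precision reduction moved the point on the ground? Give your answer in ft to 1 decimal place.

Δlat = 8.6096725 − 8.6097 = -0.0000275°; Δlon = 68.6269679 − 68.6270 = -0.0000321°.
North–south shift: -0.0000275 × 111000 = -3.0525 m.
E–W at 8.6097°: -0.0000321° × 111000 × cos 8.6097° = -0.0000321 × 111000 × 0.9887 ≈ -3.52295 m.
Combined displacement = (3.0525² + 3.52295²)^½ ≈ 4.66143 m.
Converting: 4.66143 m × 3.2808 ft/m ≈ 15.293 ft.

15.3 ft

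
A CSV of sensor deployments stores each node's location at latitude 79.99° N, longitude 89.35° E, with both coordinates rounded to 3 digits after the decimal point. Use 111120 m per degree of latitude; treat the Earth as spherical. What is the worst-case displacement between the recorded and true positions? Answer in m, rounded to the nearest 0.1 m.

56.4 m

Rounding to 3 decimal places leaves each coordinate within ±0.0005° of the true value.
Latitude error → 0.0005 × 111120 = 55.56 m along the meridian.
Longitude error → 0.0005 × 111120 × cos 79.99° = 0.0005 × 111120 × 0.1738 ≈ 9.65744 m.
The two errors are perpendicular, so the maximum displacement is √(55.56² + 9.65744²) ≈ 56.3931 m.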